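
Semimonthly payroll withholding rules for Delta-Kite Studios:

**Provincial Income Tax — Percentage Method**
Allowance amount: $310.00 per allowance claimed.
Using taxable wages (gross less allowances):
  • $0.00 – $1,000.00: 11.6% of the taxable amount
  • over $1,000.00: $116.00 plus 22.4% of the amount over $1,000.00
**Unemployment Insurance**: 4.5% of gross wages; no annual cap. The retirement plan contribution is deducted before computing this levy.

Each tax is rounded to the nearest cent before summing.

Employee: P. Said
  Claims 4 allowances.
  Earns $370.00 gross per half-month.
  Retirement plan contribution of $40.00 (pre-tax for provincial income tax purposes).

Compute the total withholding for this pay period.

Provincial Income Tax: taxable = $370.00 − $40.00 − 4×$310.00 = $-910.00
  Taxable ≤ 0 → $0.00
Unemployment Insurance: 4.5% × $330.00 = $14.85
Total: $0.00 + $14.85 = $14.85

$14.85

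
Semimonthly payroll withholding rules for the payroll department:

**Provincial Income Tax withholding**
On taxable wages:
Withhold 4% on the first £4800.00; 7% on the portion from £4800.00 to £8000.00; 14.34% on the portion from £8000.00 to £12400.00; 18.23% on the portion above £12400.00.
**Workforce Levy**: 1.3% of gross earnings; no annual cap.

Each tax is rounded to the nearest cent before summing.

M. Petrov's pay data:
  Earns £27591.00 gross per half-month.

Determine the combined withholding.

Provincial Income Tax: taxable = £27591.00
  £1046.96 + 18.23% × (£27591.00 − £12400.00) = £1046.96 + 18.23% × £15191.00 = £3816.28
Workforce Levy: 1.3% × £27591.00 = £358.68
Total: £3816.28 + £358.68 = £4174.96

£4174.96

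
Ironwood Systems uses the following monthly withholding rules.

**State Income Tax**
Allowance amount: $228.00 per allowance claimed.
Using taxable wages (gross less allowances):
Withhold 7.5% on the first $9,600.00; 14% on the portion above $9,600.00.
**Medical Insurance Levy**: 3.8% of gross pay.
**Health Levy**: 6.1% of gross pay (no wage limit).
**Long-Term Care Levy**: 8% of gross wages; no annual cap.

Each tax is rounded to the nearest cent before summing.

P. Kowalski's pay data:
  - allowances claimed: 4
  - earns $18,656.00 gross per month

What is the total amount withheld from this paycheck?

State Income Tax: taxable = $18,656.00 − 4×$228.00 = $17,744.00
  $720.00 + 14% × ($17,744.00 − $9,600.00) = $720.00 + 14% × $8,144.00 = $1,860.16
Medical Insurance Levy: 3.8% × $18,656.00 = $708.93
Health Levy: 6.1% × $18,656.00 = $1,138.02
Long-Term Care Levy: 8% × $18,656.00 = $1,492.48
Total: $1,860.16 + $708.93 + $1,138.02 + $1,492.48 = $5,199.59

$5,199.59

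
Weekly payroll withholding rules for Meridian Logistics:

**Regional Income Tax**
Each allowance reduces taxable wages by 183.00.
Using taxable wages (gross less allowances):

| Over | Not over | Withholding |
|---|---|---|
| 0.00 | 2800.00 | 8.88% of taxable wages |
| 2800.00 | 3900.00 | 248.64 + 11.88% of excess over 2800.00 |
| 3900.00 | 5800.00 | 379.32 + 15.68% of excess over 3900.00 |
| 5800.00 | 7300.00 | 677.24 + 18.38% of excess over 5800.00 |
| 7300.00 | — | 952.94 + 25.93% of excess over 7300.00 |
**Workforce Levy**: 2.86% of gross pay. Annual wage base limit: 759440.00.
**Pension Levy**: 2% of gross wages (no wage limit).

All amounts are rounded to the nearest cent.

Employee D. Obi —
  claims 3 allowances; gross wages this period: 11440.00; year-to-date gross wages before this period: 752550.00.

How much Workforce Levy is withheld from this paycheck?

Workforce Levy: cap 759440.00 − YTD 752550.00 = 6890.00 subject; 2.86% × 6890.00 = 197.05

197.05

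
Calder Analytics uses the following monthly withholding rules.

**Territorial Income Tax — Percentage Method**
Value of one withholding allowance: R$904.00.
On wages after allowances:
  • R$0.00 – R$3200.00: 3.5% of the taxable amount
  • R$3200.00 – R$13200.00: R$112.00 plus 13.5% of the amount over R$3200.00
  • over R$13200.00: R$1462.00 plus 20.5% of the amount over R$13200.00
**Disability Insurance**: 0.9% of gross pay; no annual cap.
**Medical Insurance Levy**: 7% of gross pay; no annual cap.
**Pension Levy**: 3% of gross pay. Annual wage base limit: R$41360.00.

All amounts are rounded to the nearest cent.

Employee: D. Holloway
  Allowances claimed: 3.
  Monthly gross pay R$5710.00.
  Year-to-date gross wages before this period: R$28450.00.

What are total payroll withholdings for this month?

Territorial Income Tax: taxable = R$5710.00 − 3×R$904.00 = R$2998.00
  3.5% × R$2998.00 = R$104.93
Disability Insurance: 0.9% × R$5710.00 = R$51.39
Medical Insurance Levy: 7% × R$5710.00 = R$399.70
Pension Levy: 3% × R$5710.00 = R$171.30
Total: R$104.93 + R$51.39 + R$399.70 + R$171.30 = R$727.32

R$727.32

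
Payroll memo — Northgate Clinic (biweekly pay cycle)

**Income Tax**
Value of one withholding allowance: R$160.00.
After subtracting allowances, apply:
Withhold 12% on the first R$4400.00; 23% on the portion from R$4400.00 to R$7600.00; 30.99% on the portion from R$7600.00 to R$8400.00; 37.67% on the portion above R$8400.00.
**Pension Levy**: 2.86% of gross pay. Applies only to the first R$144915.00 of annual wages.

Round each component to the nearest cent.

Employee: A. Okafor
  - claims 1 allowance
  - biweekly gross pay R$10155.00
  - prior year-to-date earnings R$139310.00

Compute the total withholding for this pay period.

Income Tax: taxable = R$10155.00 − 1×R$160.00 = R$9995.00
  R$1511.92 + 37.67% × (R$9995.00 − R$8400.00) = R$1511.92 + 37.67% × R$1595.00 = R$2112.76
Pension Levy: cap R$144915.00 − YTD R$139310.00 = R$5605.00 subject; 2.86% × R$5605.00 = R$160.30
Total: R$2112.76 + R$160.30 = R$2273.06

R$2273.06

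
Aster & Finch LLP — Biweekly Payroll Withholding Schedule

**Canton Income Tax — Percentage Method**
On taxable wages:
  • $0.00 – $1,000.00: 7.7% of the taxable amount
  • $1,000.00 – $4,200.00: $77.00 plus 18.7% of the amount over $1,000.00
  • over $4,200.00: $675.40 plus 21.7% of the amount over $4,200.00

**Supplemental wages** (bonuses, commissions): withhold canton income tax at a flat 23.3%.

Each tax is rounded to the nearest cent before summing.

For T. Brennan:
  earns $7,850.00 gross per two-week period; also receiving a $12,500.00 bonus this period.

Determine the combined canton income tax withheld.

$4,379.95

Canton Income Tax: taxable = $7,850.00
  $675.40 + 21.7% × ($7,850.00 − $4,200.00) = $675.40 + 21.7% × $3,650.00 = $1,467.45
Supplemental (23.3% flat on bonus): 23.3% × $12,500.00 = $2,912.50
Total canton income tax: $1,467.45 + $2,912.50 = $4,379.95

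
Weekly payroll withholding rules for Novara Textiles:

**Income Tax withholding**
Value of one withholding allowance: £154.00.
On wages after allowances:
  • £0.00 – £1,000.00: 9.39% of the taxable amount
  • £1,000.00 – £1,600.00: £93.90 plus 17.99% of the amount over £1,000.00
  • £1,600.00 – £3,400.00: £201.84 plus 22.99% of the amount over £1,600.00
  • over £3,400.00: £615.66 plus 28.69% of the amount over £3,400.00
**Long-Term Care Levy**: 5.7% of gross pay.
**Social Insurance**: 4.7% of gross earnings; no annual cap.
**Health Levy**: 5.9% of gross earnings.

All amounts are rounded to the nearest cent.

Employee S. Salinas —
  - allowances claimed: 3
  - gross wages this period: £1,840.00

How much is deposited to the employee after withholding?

£1,378.18

Income Tax: taxable = £1,840.00 − 3×£154.00 = £1,378.00
  £93.90 + 17.99% × (£1,378.00 − £1,000.00) = £93.90 + 17.99% × £378.00 = £161.90
Long-Term Care Levy: 5.7% × £1,840.00 = £104.88
Social Insurance: 4.7% × £1,840.00 = £86.48
Health Levy: 5.9% × £1,840.00 = £108.56
Total withheld: £161.90 + £104.88 + £86.48 + £108.56 = £461.82
Net pay: £1,840.00 − £461.82 = £1,378.18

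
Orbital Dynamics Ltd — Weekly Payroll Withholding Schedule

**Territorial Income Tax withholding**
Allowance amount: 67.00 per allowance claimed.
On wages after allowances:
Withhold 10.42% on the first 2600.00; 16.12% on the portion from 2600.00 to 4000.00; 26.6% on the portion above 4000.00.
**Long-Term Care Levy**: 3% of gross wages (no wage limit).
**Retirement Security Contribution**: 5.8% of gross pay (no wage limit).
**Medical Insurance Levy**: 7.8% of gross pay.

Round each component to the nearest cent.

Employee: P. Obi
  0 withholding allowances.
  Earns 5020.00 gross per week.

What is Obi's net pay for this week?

Territorial Income Tax: taxable = 5020.00
  496.60 + 26.6% × (5020.00 − 4000.00) = 496.60 + 26.6% × 1020.00 = 767.92
Long-Term Care Levy: 3% × 5020.00 = 150.60
Retirement Security Contribution: 5.8% × 5020.00 = 291.16
Medical Insurance Levy: 7.8% × 5020.00 = 391.56
Total withheld: 767.92 + 150.60 + 291.16 + 391.56 = 1601.24
Net pay: 5020.00 − 1601.24 = 3418.76

3418.76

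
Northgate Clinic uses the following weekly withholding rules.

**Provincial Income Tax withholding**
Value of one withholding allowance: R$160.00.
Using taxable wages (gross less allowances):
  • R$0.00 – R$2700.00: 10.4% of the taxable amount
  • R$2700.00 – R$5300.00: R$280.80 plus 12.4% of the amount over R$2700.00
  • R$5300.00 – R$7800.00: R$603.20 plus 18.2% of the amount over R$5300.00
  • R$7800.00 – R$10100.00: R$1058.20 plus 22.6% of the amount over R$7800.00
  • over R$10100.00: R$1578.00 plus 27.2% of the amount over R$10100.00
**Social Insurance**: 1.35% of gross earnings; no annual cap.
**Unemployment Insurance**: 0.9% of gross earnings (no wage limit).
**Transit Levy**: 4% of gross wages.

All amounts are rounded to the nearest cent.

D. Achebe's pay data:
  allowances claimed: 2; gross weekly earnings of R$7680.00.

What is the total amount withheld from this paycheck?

R$1458.12

Provincial Income Tax: taxable = R$7680.00 − 2×R$160.00 = R$7360.00
  R$603.20 + 18.2% × (R$7360.00 − R$5300.00) = R$603.20 + 18.2% × R$2060.00 = R$978.12
Social Insurance: 1.35% × R$7680.00 = R$103.68
Unemployment Insurance: 0.9% × R$7680.00 = R$69.12
Transit Levy: 4% × R$7680.00 = R$307.20
Total: R$978.12 + R$103.68 + R$69.12 + R$307.20 = R$1458.12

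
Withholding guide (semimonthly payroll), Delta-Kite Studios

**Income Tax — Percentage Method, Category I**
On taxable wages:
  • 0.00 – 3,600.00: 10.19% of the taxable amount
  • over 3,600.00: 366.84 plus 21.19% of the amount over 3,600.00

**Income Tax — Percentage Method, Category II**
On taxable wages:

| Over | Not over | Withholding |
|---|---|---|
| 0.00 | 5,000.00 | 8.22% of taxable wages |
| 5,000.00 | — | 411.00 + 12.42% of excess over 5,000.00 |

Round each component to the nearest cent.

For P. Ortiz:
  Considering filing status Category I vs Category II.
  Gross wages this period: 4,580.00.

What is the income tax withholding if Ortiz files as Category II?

376.48

Income Tax (Category II): taxable = 4,580.00
  8.22% × 4,580.00 = 376.48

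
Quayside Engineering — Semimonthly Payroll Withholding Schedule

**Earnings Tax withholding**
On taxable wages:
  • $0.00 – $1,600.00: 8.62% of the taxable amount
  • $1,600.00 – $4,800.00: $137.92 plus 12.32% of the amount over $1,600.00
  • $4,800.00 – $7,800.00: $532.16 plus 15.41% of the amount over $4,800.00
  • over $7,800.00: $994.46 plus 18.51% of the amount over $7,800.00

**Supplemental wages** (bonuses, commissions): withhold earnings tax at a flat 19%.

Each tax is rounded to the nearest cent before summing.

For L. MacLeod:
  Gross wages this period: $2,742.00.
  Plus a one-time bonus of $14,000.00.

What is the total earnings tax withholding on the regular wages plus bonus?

Earnings Tax: taxable = $2,742.00
  $137.92 + 12.32% × ($2,742.00 − $1,600.00) = $137.92 + 12.32% × $1,142.00 = $278.61
Supplemental (19% flat on bonus): 19% × $14,000.00 = $2,660.00
Total earnings tax: $278.61 + $2,660.00 = $2,938.61

$2,938.61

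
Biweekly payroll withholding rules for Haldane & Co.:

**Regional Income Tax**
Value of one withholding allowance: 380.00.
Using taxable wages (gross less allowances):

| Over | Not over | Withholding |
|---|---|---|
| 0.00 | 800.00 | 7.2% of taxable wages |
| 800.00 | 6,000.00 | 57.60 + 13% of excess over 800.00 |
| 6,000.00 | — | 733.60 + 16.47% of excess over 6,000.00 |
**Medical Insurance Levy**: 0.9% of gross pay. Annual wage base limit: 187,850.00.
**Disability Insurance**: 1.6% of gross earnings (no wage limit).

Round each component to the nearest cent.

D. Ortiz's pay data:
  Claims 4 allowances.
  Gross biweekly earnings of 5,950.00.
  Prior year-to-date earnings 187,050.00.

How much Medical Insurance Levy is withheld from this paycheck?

Medical Insurance Levy: cap 187,850.00 − YTD 187,050.00 = 800.00 subject; 0.9% × 800.00 = 7.20

7.20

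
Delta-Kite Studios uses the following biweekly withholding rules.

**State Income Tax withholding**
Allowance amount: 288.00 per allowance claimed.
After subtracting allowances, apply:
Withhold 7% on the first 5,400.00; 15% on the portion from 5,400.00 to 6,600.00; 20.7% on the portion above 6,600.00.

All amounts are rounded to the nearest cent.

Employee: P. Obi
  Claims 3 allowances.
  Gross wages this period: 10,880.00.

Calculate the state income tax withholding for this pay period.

1,265.11

State Income Tax: taxable = 10,880.00 − 3×288.00 = 10,016.00
  558.00 + 20.7% × (10,016.00 − 6,600.00) = 558.00 + 20.7% × 3,416.00 = 1,265.11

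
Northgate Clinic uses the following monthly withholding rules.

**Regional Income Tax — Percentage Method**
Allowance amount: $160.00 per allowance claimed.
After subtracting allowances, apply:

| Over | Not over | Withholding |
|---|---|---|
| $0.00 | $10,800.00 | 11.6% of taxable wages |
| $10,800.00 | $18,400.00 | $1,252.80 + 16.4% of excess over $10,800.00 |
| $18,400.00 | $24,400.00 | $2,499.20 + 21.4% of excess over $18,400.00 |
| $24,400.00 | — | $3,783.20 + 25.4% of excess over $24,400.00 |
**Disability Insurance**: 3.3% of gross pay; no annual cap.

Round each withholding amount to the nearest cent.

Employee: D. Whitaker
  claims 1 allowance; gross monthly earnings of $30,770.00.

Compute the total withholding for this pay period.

Regional Income Tax: taxable = $30,770.00 − 1×$160.00 = $30,610.00
  $3,783.20 + 25.4% × ($30,610.00 − $24,400.00) = $3,783.20 + 25.4% × $6,210.00 = $5,360.54
Disability Insurance: 3.3% × $30,770.00 = $1,015.41
Total: $5,360.54 + $1,015.41 = $6,375.95

$6,375.95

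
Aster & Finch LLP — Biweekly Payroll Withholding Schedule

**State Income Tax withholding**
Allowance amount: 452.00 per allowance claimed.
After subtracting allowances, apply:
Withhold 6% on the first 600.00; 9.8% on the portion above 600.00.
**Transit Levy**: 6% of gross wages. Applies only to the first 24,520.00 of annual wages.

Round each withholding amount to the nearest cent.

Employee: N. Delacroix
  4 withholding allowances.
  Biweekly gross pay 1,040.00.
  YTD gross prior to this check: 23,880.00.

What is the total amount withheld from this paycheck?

38.40

State Income Tax: taxable = 1,040.00 − 4×452.00 = -768.00
  Taxable ≤ 0 → 0.00
Transit Levy: cap 24,520.00 − YTD 23,880.00 = 640.00 subject; 6% × 640.00 = 38.40
Total: 0.00 + 38.40 = 38.40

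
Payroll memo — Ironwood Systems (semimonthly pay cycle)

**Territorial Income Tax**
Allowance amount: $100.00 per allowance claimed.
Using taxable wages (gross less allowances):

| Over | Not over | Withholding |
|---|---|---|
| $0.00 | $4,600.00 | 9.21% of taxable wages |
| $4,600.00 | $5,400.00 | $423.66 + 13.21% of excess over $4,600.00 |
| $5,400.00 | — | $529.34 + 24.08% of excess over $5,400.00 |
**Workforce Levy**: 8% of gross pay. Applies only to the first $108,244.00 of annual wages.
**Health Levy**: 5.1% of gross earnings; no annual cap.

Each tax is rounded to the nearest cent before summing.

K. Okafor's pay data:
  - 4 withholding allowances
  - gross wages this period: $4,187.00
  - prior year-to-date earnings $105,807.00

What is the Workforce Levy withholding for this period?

Workforce Levy: cap $108,244.00 − YTD $105,807.00 = $2,437.00 subject; 8% × $2,437.00 = $194.96

$194.96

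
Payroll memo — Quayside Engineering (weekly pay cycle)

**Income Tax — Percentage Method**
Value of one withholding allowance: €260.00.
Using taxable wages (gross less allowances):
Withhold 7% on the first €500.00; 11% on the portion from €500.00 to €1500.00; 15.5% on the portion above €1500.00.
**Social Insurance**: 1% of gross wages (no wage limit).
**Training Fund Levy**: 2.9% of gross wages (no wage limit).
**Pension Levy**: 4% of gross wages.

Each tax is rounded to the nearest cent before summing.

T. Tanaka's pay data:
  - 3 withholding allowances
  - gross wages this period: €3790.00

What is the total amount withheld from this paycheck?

€678.46

Income Tax: taxable = €3790.00 − 3×€260.00 = €3010.00
  €145.00 + 15.5% × (€3010.00 − €1500.00) = €145.00 + 15.5% × €1510.00 = €379.05
Social Insurance: 1% × €3790.00 = €37.90
Training Fund Levy: 2.9% × €3790.00 = €109.91
Pension Levy: 4% × €3790.00 = €151.60
Total: €379.05 + €37.90 + €109.91 + €151.60 = €678.46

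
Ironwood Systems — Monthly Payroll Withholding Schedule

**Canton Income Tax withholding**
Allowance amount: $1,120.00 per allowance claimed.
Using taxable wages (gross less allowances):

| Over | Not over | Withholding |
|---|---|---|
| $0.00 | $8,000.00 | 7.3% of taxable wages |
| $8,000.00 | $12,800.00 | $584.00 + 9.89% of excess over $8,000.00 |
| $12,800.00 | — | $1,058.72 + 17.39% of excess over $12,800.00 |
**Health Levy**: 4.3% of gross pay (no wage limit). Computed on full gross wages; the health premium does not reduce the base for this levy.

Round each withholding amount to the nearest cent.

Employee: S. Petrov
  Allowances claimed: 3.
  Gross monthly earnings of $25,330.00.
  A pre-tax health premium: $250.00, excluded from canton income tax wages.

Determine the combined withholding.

Canton Income Tax: taxable = $25,330.00 − $250.00 − 3×$1,120.00 = $21,720.00
  $1,058.72 + 17.39% × ($21,720.00 − $12,800.00) = $1,058.72 + 17.39% × $8,920.00 = $2,609.91
Health Levy: 4.3% × $25,330.00 = $1,089.19
Total: $2,609.91 + $1,089.19 = $3,699.10

$3,699.10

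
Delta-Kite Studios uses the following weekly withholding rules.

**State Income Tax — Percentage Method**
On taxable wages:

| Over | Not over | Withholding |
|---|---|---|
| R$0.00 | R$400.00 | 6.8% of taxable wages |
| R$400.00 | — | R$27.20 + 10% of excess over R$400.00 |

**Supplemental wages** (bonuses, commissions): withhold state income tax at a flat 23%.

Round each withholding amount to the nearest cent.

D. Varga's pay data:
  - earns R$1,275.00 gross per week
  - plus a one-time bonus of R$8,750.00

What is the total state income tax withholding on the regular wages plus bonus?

State Income Tax: taxable = R$1,275.00
  R$27.20 + 10% × (R$1,275.00 − R$400.00) = R$27.20 + 10% × R$875.00 = R$114.70
Supplemental (23% flat on bonus): 23% × R$8,750.00 = R$2,012.50
Total state income tax: R$114.70 + R$2,012.50 = R$2,127.20

R$2,127.20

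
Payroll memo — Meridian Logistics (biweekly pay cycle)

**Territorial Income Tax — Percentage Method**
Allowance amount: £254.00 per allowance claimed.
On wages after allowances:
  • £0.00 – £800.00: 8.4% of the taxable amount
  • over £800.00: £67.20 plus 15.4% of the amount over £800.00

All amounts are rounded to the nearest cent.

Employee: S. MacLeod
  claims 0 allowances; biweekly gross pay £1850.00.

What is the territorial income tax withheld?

£228.90

Territorial Income Tax: taxable = £1850.00
  £67.20 + 15.4% × (£1850.00 − £800.00) = £67.20 + 15.4% × £1050.00 = £228.90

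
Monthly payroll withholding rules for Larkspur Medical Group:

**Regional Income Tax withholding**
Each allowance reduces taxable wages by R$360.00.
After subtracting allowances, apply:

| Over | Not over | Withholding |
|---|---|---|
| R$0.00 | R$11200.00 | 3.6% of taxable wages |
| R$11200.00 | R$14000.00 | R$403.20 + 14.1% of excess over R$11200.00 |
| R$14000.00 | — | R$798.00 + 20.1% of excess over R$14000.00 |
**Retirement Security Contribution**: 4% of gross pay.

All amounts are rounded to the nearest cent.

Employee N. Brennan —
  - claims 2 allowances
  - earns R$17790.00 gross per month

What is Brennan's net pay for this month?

R$15663.33

Regional Income Tax: taxable = R$17790.00 − 2×R$360.00 = R$17070.00
  R$798.00 + 20.1% × (R$17070.00 − R$14000.00) = R$798.00 + 20.1% × R$3070.00 = R$1415.07
Retirement Security Contribution: 4% × R$17790.00 = R$711.60
Total withheld: R$1415.07 + R$711.60 = R$2126.67
Net pay: R$17790.00 − R$2126.67 = R$15663.33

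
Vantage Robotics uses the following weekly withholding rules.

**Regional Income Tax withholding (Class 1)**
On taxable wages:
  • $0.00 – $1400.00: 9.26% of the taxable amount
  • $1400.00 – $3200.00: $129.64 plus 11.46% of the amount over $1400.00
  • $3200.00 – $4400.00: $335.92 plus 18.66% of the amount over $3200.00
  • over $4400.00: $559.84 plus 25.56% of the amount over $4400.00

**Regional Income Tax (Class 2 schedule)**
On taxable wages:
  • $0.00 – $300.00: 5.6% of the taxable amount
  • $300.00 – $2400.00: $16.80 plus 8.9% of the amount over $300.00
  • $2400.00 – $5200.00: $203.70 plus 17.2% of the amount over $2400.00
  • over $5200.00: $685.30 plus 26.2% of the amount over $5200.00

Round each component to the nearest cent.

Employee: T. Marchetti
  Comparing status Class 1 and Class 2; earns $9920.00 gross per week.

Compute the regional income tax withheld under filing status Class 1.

$1970.75

Regional Income Tax (Class 1): taxable = $9920.00
  $559.84 + 25.56% × ($9920.00 − $4400.00) = $559.84 + 25.56% × $5520.00 = $1970.75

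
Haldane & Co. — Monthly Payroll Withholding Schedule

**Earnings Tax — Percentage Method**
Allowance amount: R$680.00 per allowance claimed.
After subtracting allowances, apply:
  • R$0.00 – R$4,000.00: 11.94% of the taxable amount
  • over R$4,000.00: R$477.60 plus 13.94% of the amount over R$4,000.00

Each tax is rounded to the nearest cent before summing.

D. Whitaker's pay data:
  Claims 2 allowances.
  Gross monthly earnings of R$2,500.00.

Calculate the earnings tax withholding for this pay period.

Earnings Tax: taxable = R$2,500.00 − 2×R$680.00 = R$1,140.00
  11.94% × R$1,140.00 = R$136.12

R$136.12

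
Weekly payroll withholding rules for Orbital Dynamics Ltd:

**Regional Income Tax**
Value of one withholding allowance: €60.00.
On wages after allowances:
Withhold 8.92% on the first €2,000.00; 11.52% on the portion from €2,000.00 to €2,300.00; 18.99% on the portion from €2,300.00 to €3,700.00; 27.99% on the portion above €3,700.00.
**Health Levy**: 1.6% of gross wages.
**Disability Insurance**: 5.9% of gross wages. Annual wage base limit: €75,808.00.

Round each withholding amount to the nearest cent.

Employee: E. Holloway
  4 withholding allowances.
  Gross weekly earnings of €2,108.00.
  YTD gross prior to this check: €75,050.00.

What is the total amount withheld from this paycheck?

Regional Income Tax: taxable = €2,108.00 − 4×€60.00 = €1,868.00
  8.92% × €1,868.00 = €166.63
Health Levy: 1.6% × €2,108.00 = €33.73
Disability Insurance: cap €75,808.00 − YTD €75,050.00 = €758.00 subject; 5.9% × €758.00 = €44.72
Total: €166.63 + €33.73 + €44.72 = €245.08

€245.08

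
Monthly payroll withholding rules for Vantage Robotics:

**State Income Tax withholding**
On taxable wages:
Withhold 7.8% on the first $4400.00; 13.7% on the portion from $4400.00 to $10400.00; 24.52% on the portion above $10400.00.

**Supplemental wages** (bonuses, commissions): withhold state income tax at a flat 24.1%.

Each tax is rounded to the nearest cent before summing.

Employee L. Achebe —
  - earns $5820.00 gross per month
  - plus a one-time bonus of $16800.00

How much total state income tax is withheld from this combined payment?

$4586.54

State Income Tax: taxable = $5820.00
  $343.20 + 13.7% × ($5820.00 − $4400.00) = $343.20 + 13.7% × $1420.00 = $537.74
Supplemental (24.1% flat on bonus): 24.1% × $16800.00 = $4048.80
Total state income tax: $537.74 + $4048.80 = $4586.54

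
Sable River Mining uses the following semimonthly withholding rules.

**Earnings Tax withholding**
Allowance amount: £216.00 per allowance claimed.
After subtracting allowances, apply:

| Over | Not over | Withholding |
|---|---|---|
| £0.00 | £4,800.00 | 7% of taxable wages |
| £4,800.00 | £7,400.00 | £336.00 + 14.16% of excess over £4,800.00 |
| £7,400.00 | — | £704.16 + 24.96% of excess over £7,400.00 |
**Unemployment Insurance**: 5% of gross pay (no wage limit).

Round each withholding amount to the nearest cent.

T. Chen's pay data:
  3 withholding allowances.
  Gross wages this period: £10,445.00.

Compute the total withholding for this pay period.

£1,824.70

Earnings Tax: taxable = £10,445.00 − 3×£216.00 = £9,797.00
  £704.16 + 24.96% × (£9,797.00 − £7,400.00) = £704.16 + 24.96% × £2,397.00 = £1,302.45
Unemployment Insurance: 5% × £10,445.00 = £522.25
Total: £1,302.45 + £522.25 = £1,824.70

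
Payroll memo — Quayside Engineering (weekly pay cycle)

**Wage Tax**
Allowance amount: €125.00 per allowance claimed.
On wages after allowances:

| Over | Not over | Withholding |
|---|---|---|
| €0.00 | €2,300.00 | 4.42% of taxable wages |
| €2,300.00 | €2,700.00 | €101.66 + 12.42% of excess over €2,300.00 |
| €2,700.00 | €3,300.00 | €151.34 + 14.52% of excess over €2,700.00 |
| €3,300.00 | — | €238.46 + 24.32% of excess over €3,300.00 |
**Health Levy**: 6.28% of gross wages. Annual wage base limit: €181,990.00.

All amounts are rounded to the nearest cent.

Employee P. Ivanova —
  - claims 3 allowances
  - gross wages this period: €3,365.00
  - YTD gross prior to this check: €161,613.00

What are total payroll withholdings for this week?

Wage Tax: taxable = €3,365.00 − 3×€125.00 = €2,990.00
  €151.34 + 14.52% × (€2,990.00 − €2,700.00) = €151.34 + 14.52% × €290.00 = €193.45
Health Levy: 6.28% × €3,365.00 = €211.32
Total: €193.45 + €211.32 = €404.77

€404.77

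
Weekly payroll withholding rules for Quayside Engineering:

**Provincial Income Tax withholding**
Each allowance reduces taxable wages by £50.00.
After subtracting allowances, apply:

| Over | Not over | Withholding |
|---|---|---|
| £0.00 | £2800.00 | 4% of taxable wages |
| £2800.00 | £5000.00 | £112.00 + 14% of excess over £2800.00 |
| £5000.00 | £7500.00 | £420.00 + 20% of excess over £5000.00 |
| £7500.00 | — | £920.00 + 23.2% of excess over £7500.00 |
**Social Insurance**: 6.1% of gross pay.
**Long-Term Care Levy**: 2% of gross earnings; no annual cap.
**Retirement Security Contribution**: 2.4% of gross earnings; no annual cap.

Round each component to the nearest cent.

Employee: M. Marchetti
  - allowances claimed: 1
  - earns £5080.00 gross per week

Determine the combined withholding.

Provincial Income Tax: taxable = £5080.00 − 1×£50.00 = £5030.00
  £420.00 + 20% × (£5030.00 − £5000.00) = £420.00 + 20% × £30.00 = £426.00
Social Insurance: 6.1% × £5080.00 = £309.88
Long-Term Care Levy: 2% × £5080.00 = £101.60
Retirement Security Contribution: 2.4% × £5080.00 = £121.92
Total: £426.00 + £309.88 + £101.60 + £121.92 = £959.40

£959.40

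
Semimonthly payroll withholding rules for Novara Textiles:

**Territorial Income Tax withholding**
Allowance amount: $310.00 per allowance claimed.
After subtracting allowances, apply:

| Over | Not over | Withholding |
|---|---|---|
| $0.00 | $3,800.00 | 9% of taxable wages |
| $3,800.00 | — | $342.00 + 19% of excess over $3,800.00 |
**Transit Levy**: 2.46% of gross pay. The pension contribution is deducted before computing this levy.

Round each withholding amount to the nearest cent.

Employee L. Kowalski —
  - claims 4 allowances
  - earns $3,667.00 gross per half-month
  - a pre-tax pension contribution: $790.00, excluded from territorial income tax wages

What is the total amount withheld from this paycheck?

Territorial Income Tax: taxable = $3,667.00 − $790.00 − 4×$310.00 = $1,637.00
  9% × $1,637.00 = $147.33
Transit Levy: 2.46% × $2,877.00 = $70.77
Total: $147.33 + $70.77 = $218.10

$218.10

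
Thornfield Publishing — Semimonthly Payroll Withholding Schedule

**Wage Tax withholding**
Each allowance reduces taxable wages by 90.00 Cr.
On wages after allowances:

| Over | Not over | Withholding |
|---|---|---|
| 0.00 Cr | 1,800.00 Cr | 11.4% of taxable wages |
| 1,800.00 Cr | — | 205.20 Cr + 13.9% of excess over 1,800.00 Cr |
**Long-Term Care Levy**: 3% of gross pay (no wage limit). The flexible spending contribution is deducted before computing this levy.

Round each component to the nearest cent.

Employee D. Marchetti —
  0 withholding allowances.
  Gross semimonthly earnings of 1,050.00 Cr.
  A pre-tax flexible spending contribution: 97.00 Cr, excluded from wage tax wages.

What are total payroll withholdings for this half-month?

Wage Tax: taxable = 1,050.00 Cr − 97.00 Cr = 953.00 Cr
  11.4% × 953.00 Cr = 108.64 Cr
Long-Term Care Levy: 3% × 953.00 Cr = 28.59 Cr
Total: 108.64 Cr + 28.59 Cr = 137.23 Cr

137.23 Cr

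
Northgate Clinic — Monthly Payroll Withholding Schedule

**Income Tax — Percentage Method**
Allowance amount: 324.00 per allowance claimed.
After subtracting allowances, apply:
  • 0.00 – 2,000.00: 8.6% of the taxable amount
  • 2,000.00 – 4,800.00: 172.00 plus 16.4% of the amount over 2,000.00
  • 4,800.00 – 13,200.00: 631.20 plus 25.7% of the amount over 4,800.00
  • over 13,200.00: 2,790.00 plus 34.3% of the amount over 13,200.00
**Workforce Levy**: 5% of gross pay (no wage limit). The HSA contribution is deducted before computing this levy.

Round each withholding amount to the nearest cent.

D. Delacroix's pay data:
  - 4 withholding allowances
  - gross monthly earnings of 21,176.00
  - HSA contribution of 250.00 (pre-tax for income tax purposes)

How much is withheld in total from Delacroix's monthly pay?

6,041.79

Income Tax: taxable = 21,176.00 − 250.00 − 4×324.00 = 19,630.00
  2,790.00 + 34.3% × (19,630.00 − 13,200.00) = 2,790.00 + 34.3% × 6,430.00 = 4,995.49
Workforce Levy: 5% × 20,926.00 = 1,046.30
Total: 4,995.49 + 1,046.30 = 6,041.79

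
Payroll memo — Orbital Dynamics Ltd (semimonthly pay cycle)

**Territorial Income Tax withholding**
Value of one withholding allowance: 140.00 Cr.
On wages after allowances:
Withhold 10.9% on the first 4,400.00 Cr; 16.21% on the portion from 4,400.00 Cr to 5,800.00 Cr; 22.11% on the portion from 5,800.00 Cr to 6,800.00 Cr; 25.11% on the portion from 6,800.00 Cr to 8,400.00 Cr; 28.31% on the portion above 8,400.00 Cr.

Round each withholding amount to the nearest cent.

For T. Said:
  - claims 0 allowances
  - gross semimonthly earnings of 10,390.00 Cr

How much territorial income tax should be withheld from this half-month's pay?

1,892.77 Cr

Territorial Income Tax: taxable = 10,390.00 Cr
  1,329.40 Cr + 28.31% × (10,390.00 Cr − 8,400.00 Cr) = 1,329.40 Cr + 28.31% × 1,990.00 Cr = 1,892.77 Cr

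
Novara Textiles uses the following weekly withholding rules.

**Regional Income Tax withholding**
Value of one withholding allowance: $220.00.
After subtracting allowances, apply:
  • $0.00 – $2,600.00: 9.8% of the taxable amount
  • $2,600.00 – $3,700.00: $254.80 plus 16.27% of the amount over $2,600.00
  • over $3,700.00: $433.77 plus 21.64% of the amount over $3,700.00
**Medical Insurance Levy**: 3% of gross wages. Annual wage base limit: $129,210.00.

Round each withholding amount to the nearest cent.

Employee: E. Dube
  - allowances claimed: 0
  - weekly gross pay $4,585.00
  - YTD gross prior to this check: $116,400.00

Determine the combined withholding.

$762.83

Regional Income Tax: taxable = $4,585.00
  $433.77 + 21.64% × ($4,585.00 − $3,700.00) = $433.77 + 21.64% × $885.00 = $625.28
Medical Insurance Levy: 3% × $4,585.00 = $137.55
Total: $625.28 + $137.55 = $762.83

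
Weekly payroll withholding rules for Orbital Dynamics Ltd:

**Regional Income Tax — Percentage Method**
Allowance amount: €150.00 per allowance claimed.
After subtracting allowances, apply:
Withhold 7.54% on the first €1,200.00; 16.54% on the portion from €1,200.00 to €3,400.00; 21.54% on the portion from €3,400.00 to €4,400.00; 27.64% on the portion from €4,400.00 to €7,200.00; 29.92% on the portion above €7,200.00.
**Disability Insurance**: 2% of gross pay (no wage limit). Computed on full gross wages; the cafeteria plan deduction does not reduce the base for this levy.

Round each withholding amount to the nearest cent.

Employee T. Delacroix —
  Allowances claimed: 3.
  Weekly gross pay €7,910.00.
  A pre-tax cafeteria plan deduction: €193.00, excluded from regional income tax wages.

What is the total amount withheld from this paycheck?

€1,621.93

Regional Income Tax: taxable = €7,910.00 − €193.00 − 3×€150.00 = €7,267.00
  €1,443.68 + 29.92% × (€7,267.00 − €7,200.00) = €1,443.68 + 29.92% × €67.00 = €1,463.73
Disability Insurance: 2% × €7,910.00 = €158.20
Total: €1,463.73 + €158.20 = €1,621.93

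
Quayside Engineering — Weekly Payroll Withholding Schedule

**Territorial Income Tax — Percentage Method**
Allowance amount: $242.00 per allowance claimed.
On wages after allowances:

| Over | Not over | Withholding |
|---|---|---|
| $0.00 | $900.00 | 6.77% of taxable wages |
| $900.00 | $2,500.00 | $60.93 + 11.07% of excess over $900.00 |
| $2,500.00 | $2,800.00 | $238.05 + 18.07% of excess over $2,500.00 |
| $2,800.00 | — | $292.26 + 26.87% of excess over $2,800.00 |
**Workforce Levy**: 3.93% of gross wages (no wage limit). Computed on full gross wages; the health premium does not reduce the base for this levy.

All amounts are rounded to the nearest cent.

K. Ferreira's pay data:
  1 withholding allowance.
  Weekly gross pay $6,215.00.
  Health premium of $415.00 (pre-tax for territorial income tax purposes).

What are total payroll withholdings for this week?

$1,277.58

Territorial Income Tax: taxable = $6,215.00 − $415.00 − 1×$242.00 = $5,558.00
  $292.26 + 26.87% × ($5,558.00 − $2,800.00) = $292.26 + 26.87% × $2,758.00 = $1,033.33
Workforce Levy: 3.93% × $6,215.00 = $244.25
Total: $1,033.33 + $244.25 = $1,277.58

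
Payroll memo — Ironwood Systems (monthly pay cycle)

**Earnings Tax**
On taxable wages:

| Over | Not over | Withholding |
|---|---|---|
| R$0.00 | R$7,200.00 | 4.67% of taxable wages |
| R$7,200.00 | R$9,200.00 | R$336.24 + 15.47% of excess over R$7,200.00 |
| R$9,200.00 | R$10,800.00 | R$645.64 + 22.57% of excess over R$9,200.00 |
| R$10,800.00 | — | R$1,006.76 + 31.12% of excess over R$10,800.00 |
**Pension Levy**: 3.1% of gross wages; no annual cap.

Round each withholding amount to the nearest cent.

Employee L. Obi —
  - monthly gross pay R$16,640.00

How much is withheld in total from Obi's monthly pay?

Earnings Tax: taxable = R$16,640.00
  R$1,006.76 + 31.12% × (R$16,640.00 − R$10,800.00) = R$1,006.76 + 31.12% × R$5,840.00 = R$2,824.17
Pension Levy: 3.1% × R$16,640.00 = R$515.84
Total: R$2,824.17 + R$515.84 = R$3,340.01

R$3,340.01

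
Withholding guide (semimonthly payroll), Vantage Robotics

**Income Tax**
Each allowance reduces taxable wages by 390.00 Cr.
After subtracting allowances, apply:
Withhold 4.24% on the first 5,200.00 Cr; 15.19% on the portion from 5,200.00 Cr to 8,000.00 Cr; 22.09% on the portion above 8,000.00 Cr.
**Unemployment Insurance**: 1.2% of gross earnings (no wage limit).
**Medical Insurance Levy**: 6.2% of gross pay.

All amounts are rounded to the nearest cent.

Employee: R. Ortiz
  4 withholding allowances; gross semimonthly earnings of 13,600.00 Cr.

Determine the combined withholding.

Income Tax: taxable = 13,600.00 Cr − 4×390.00 Cr = 12,040.00 Cr
  645.80 Cr + 22.09% × (12,040.00 Cr − 8,000.00 Cr) = 645.80 Cr + 22.09% × 4,040.00 Cr = 1,538.24 Cr
Unemployment Insurance: 1.2% × 13,600.00 Cr = 163.20 Cr
Medical Insurance Levy: 6.2% × 13,600.00 Cr = 843.20 Cr
Total: 1,538.24 Cr + 163.20 Cr + 843.20 Cr = 2,544.64 Cr

2,544.64 Cr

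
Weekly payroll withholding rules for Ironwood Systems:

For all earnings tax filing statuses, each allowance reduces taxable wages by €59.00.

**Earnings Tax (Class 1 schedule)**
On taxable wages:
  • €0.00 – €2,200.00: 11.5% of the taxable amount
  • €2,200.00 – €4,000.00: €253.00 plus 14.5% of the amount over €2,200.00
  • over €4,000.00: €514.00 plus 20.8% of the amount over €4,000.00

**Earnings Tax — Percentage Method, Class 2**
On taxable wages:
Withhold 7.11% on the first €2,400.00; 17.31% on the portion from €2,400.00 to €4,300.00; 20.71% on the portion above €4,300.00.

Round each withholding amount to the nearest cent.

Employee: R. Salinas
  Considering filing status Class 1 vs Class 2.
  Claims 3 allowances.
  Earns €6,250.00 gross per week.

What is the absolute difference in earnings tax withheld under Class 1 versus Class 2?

€78.46

Earnings Tax (Class 1): taxable = €6,250.00 − 3×€59.00 = €6,073.00
  €514.00 + 20.8% × (€6,073.00 − €4,000.00) = €514.00 + 20.8% × €2,073.00 = €945.18
Earnings Tax (Class 2): taxable = €6,250.00 − 3×€59.00 = €6,073.00
  €499.53 + 20.71% × (€6,073.00 − €4,300.00) = €499.53 + 20.71% × €1,773.00 = €866.72
Difference: |€945.18 − €866.72| = €78.46 (higher under Class 1)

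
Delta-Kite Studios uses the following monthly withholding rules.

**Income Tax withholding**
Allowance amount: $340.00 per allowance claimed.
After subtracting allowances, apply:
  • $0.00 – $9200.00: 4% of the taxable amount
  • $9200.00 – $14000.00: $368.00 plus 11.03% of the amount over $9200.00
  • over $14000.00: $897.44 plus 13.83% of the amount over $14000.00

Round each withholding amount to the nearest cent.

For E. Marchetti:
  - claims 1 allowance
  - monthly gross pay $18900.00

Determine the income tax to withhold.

Income Tax: taxable = $18900.00 − 1×$340.00 = $18560.00
  $897.44 + 13.83% × ($18560.00 − $14000.00) = $897.44 + 13.83% × $4560.00 = $1528.09

$1528.09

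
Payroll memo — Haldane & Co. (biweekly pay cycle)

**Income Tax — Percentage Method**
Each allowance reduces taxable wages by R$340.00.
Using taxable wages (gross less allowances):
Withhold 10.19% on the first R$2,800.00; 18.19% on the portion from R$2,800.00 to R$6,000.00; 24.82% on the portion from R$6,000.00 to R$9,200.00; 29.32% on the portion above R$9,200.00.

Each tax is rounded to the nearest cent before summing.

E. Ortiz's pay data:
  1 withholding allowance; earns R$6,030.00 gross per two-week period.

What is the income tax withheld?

Income Tax: taxable = R$6,030.00 − 1×R$340.00 = R$5,690.00
  R$285.32 + 18.19% × (R$5,690.00 − R$2,800.00) = R$285.32 + 18.19% × R$2,890.00 = R$811.01

R$811.01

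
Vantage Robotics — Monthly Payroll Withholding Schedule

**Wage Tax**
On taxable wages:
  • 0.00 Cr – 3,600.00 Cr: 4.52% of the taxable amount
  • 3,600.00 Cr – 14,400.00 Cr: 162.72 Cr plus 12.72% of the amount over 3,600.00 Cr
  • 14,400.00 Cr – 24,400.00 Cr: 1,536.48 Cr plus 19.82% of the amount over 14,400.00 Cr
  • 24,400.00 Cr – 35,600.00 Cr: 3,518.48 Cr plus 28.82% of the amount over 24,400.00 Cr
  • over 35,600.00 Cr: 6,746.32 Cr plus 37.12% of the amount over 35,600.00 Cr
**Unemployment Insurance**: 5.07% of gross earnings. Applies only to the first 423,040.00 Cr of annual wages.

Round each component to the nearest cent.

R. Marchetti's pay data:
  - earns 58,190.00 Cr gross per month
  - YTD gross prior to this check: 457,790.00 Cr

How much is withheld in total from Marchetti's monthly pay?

15,131.73 Cr

Wage Tax: taxable = 58,190.00 Cr
  6,746.32 Cr + 37.12% × (58,190.00 Cr − 35,600.00 Cr) = 6,746.32 Cr + 37.12% × 22,590.00 Cr = 15,131.73 Cr
Unemployment Insurance: YTD 457,790.00 Cr ≥ cap 423,040.00 Cr → 0.00 Cr
Total: 15,131.73 Cr + 0.00 Cr = 15,131.73 Cr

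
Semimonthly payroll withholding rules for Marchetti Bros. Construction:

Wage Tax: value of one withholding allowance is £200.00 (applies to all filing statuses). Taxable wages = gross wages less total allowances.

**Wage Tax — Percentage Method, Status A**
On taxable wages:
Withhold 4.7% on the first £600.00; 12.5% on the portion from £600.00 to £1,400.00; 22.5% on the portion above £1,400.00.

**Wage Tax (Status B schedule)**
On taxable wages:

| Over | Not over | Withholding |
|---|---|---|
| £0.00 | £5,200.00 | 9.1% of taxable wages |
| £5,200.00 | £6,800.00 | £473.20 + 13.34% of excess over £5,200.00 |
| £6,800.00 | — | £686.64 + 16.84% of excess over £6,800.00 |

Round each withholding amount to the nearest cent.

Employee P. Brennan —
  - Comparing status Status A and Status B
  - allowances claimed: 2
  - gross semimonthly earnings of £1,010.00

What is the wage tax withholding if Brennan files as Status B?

£55.51

Wage Tax (Status B): taxable = £1,010.00 − 2×£200.00 = £610.00
  9.1% × £610.00 = £55.51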